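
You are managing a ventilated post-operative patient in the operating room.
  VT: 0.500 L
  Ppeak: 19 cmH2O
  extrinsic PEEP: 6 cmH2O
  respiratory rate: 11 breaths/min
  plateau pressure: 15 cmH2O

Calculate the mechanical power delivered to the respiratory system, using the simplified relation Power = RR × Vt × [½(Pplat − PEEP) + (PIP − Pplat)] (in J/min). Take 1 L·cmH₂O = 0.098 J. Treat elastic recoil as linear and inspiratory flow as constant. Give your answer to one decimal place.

Per-breath work = Vt × [½(Pplat−PEEP) + (PIP−Pplat)] = 0.500 × [0.5×9.0 + 4.0] = 0.500 × 8.5 = 4.25 L·cmH2O.
Power = 11 × 4.25 = 46.75 L·cmH2O/min.
× 0.098 J/(L·cmH2O) → 4.582 J/min.

4.6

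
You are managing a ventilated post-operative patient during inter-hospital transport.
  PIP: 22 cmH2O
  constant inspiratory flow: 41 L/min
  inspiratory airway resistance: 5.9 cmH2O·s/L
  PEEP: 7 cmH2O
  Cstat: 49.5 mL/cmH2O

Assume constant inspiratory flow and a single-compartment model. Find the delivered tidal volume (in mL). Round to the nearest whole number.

543

Flow: 41 L/min ÷ 60 = 0.6833 L/s.
Equation of motion (constant flow): PIP = Vt/C + R·V̇ + PEEP.
Vt/C = PIP − R·V̇ − PEEP = 22 − 4.031 − 7 = 10.969 cmH2O.
Vt = C × 10.969 = 49.5 × 10.969 = 542.97 mL.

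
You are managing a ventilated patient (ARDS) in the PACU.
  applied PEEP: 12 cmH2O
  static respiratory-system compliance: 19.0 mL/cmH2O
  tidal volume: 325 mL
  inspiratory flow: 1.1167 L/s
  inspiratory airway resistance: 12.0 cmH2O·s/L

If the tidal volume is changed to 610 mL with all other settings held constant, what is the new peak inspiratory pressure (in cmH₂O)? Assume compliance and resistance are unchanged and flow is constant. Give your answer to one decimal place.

57.5

PIP = Vt/C + R·V̇ + PEEP (constant-flow equation of motion).
Only the elastic term changes: ΔPIP = ΔVt / C = (610 − 325) / 19.0 = 15.0 cmH2O.
Original PIP = 325/19.0 + 12.0×1.1167 + 12 = 42.506 cmH2O; new PIP = 42.506 + (15.0) = 57.506 cmH2O.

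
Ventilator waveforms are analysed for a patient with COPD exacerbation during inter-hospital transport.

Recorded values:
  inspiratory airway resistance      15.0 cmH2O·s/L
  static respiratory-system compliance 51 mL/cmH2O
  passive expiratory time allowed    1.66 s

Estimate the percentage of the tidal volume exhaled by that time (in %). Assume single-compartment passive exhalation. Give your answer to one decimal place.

88.6

τ = R × C = 15.0 × 51 mL/cmH2O = 15.0 × 0.051 L/cmH2O = 0.765 s.
Passive exhalation: V(t)/V₀ = e^(−t/τ) = e^(−1.66/0.765) = 0.1142.
Fraction exhaled = 1 − 0.1142 = 0.8858 → 88.58%.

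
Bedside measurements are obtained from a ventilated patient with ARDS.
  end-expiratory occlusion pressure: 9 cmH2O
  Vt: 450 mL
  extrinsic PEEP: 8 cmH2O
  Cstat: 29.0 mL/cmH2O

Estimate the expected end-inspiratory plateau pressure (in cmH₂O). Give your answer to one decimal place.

End-expiratory occlusion gives total PEEP = 9 cmH2O (intrinsic PEEP = 9 − 8 = 1). Use total PEEP for the elastic gradient.
Pplat = PEEPtotal + Vt / Cstat = 9 + 450 / 29.0 = 9 + 15.517 = 24.517 cmH2O.

24.5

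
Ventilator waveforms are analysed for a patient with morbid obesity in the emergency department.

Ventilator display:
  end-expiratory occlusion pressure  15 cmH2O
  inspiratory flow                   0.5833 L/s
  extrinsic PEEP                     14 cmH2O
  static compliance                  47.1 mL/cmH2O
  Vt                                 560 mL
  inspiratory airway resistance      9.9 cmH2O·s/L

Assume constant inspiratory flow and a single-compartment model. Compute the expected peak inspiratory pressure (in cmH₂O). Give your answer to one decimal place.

Total PEEP = 15 cmH2O (set 14 + intrinsic 1); this is the baseline alveolar pressure.
Equation of motion (constant flow): PIP = Vt/C + R·V̇ + PEEP.
PIP = 560/47.1 + 9.9×0.5833 + 15 = 11.89 + 5.775 + 15 = 32.665 cmH2O.

32.7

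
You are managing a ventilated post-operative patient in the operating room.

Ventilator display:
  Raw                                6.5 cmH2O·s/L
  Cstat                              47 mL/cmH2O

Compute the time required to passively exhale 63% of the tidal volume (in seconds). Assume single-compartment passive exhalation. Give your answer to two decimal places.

0.30

τ = R × C = 6.5 × 47 mL/cmH2O = 6.5 × 0.047 L/cmH2O = 0.3055 s.
Exhaled fraction f = 1 − e^(−t/τ) → t = −τ·ln(1 − f) = −0.3055·ln(0.37) = 0.3037 s.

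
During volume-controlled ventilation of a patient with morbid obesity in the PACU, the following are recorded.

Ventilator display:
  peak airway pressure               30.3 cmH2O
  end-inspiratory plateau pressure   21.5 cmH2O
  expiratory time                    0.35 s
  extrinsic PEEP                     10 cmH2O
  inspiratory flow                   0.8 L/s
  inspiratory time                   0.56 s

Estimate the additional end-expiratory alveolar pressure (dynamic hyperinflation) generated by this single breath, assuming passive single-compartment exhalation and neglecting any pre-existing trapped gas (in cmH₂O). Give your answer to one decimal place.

Vt = flow × Ti = 0.8 L/s × 0.56 s × 1000 mL/L = 448.0 mL.
R = (PIP − Pplat)/V̇ = (30.3 − 21.5) / 0.8 = 8.8/0.8 = 11.0 cmH2O·s/L.
C = Vt/(Pplat − PEEP) = 448.0 / (21.5 − 10) = 448.0/11.5 = 38.957 mL/cmH2O.
τ = R × C = 11.0 × 0.03896 L/cmH2O = 0.4286 s.
Fraction remaining = e^(−Te/τ) = e^(−0.35/0.4286) = 0.4419; trapped volume = 448.0 × 0.4419 = 197.97 mL.
Additional alveolar pressure from trapping ≈ V_trapped / C = 197.97 / 38.957 = 5.082 cmH2O.

5.1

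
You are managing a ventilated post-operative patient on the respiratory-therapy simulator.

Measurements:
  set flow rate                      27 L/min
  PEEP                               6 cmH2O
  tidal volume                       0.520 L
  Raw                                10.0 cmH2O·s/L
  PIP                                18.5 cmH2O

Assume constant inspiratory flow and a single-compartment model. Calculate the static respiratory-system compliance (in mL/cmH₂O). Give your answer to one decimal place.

Flow: 27 L/min ÷ 60 = 0.45 L/s.
Equation of motion (constant flow): PIP = Vt/C + R·V̇ + PEEP.
Vt/C = PIP − R·V̇ − PEEP = 18.5 − 10.0×0.45 − 6 = 18.5 − 4.5 − 6 = 8.0 cmH2O.
C = Vt / 8.0 = 520 / 8.0 = 65.0 mL/cmH2O.

65.0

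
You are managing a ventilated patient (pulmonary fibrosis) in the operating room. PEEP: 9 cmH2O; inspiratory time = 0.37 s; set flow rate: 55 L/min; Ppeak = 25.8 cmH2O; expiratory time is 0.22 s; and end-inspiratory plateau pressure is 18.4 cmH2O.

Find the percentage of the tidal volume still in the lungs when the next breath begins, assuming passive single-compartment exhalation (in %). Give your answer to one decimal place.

47.0

Flow: 55 L/min ÷ 60 = 0.9167 L/s.
Vt = flow × Ti = 0.9167 L/s × 0.37 s × 1000 mL/L = 339.18 mL.
R = (PIP − Pplat)/V̇ = (25.8 − 18.4) / 0.9167 = 7.4/0.9167 = 8.072 cmH2O·s/L.
C = Vt/(Pplat − PEEP) = 339.18 / (18.4 − 9) = 339.18/9.4 = 36.083 mL/cmH2O.
τ = R × C = 8.072 × 0.03608 L/cmH2O = 0.2912 s.
Fraction remaining at end-expiration = e^(−Te/τ) = e^(−0.22/0.2912) = 0.4698 → 46.98%.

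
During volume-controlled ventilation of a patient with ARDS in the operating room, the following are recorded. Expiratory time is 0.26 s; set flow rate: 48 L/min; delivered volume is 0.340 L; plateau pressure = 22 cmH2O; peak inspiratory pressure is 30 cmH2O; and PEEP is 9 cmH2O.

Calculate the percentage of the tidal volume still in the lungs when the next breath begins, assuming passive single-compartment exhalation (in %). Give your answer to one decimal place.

Flow: 48 L/min ÷ 60 = 0.8 L/s.
R = (PIP − Pplat)/V̇ = (30 − 22) / 0.8 = 8.0/0.8 = 10.0 cmH2O·s/L.
C = Vt/(Pplat − PEEP) = 340.0 / (22 − 9) = 340.0/13.0 = 26.154 mL/cmH2O.
τ = R × C = 10.0 × 0.02615 L/cmH2O = 0.2615 s.
Fraction remaining at end-expiration = e^(−Te/τ) = e^(−0.26/0.2615) = 0.37 → 37.0%.

37.0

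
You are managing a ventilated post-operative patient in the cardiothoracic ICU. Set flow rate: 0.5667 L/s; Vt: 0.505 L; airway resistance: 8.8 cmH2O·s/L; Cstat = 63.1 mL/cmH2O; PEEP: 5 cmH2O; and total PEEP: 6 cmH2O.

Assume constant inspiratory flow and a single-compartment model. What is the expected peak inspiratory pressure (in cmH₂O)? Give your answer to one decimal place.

Total PEEP = 6 cmH2O (set 5 + intrinsic 1); this is the baseline alveolar pressure.
Equation of motion (constant flow): PIP = Vt/C + R·V̇ + PEEP.
PIP = 505/63.1 + 8.8×0.5667 + 6 = 8.003 + 4.987 + 6 = 18.99 cmH2O.

19.0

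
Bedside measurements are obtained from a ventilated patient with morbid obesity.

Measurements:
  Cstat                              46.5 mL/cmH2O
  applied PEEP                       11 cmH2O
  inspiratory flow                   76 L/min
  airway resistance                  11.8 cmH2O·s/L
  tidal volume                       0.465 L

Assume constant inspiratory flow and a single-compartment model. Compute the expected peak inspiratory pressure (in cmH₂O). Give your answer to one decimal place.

35.9

Flow: 76 L/min ÷ 60 = 1.2667 L/s.
Equation of motion (constant flow): PIP = Vt/C + R·V̇ + PEEP.
PIP = 465/46.5 + 11.8×1.2667 + 11 = 10.0 + 14.947 + 11 = 35.947 cmH2O.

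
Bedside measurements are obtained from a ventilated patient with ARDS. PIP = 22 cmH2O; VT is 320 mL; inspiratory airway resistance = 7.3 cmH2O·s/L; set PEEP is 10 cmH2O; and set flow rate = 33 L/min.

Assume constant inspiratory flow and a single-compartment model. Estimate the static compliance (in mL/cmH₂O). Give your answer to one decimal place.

40.1

Flow: 33 L/min ÷ 60 = 0.55 L/s.
Equation of motion (constant flow): PIP = Vt/C + R·V̇ + PEEP.
Vt/C = PIP − R·V̇ − PEEP = 22 − 7.3×0.55 − 10 = 22 − 4.015 − 10 = 7.985 cmH2O.
C = Vt / 7.985 = 320 / 7.985 = 40.075 mL/cmH2O.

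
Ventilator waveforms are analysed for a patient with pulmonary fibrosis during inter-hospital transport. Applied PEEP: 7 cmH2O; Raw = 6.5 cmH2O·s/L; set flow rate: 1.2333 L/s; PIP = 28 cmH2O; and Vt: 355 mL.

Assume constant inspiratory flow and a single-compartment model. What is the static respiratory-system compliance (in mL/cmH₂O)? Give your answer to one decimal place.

Equation of motion (constant flow): PIP = Vt/C + R·V̇ + PEEP.
Vt/C = PIP − R·V̇ − PEEP = 28 − 6.5×1.2333 − 7 = 28 − 8.016 − 7 = 12.984 cmH2O.
C = Vt / 12.984 = 355 / 12.984 = 27.341 mL/cmH2O.

27.3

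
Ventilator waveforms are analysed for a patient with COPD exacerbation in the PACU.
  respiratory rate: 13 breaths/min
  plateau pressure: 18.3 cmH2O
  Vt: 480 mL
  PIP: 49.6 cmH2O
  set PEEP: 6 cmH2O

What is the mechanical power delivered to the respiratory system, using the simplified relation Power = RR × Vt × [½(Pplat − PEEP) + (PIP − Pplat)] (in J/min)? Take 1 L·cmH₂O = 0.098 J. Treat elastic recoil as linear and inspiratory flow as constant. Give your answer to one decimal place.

22.9

Per-breath work = Vt × [½(Pplat−PEEP) + (PIP−Pplat)] = 0.480 × [0.5×12.3 + 31.3] = 0.480 × 37.45 = 17.976 L·cmH2O.
Power = 13 × 17.976 = 233.69 L·cmH2O/min.
× 0.098 J/(L·cmH2O) → 22.902 J/min.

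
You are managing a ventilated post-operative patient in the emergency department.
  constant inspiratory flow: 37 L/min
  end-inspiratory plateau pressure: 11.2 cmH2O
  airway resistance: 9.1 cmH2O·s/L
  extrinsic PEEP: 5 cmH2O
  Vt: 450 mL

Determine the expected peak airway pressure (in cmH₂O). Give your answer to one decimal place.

Flow: 37 L/min ÷ 60 = 0.6167 L/s.
PIP = Pplat + Raw × flow = 11.2 + 9.1 × 0.6167 = 11.2 + 5.612 = 16.812 cmH2O.

16.8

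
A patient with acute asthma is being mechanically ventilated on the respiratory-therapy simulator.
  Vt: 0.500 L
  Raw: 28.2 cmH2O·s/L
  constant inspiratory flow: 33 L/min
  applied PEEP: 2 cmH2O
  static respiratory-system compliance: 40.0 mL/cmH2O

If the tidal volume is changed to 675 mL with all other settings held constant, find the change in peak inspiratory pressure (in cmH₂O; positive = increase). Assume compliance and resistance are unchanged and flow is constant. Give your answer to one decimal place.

4.4

PIP = Vt/C + R·V̇ + PEEP (constant-flow equation of motion).
Only the elastic term changes: ΔPIP = ΔVt / C = (675 − 500) / 40.0 = 4.375 cmH2O.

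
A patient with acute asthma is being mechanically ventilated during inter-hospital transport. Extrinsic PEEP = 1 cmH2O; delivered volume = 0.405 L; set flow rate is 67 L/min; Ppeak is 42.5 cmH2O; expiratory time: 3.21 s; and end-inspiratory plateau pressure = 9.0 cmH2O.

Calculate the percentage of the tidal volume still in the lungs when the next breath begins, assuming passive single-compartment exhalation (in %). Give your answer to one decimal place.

Flow: 67 L/min ÷ 60 = 1.1167 L/s.
R = (PIP − Pplat)/V̇ = (42.5 − 9.0) / 1.1167 = 33.5/1.1167 = 29.999 cmH2O·s/L.
C = Vt/(Pplat − PEEP) = 405.0 / (9.0 − 1) = 405.0/8.0 = 50.625 mL/cmH2O.
τ = R × C = 29.999 × 0.05063 L/cmH2O = 1.519 s.
Fraction remaining at end-expiration = e^(−Te/τ) = e^(−3.21/1.519) = 0.1208 → 12.08%.

12.1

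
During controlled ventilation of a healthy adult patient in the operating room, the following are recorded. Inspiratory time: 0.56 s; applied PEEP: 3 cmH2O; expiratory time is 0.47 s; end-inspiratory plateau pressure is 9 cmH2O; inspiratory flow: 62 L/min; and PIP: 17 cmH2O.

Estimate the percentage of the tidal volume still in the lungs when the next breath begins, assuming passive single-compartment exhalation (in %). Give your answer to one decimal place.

Flow: 62 L/min ÷ 60 = 1.0333 L/s.
Vt = flow × Ti = 1.0333 L/s × 0.56 s × 1000 mL/L = 578.65 mL.
R = (PIP − Pplat)/V̇ = (17 − 9) / 1.0333 = 8.0/1.0333 = 7.742 cmH2O·s/L.
C = Vt/(Pplat − PEEP) = 578.65 / (9 − 3) = 578.65/6.0 = 96.442 mL/cmH2O.
τ = R × C = 7.742 × 0.09644 L/cmH2O = 0.7466 s.
Fraction remaining at end-expiration = e^(−Te/τ) = e^(−0.47/0.7466) = 0.5328 → 53.28%.

53.3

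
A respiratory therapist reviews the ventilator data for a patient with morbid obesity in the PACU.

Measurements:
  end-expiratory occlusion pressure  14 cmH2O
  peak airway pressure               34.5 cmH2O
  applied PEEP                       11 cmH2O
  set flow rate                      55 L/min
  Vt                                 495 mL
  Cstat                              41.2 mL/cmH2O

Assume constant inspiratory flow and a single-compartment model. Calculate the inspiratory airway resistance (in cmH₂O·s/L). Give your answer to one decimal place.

9.3

Flow: 55 L/min ÷ 60 = 0.9167 L/s.
Total PEEP = 14 cmH2O (set 11 + intrinsic 3); this is the baseline alveolar pressure.
Equation of motion (constant flow): PIP = Vt/C + R·V̇ + PEEP.
R·V̇ = PIP − Vt/C − PEEP = 34.5 − 495/41.2 − 14 = 34.5 − 12.015 − 14 = 8.485 cmH2O.
R = 8.485 / 0.9167 = 9.256 cmH2O·s/L.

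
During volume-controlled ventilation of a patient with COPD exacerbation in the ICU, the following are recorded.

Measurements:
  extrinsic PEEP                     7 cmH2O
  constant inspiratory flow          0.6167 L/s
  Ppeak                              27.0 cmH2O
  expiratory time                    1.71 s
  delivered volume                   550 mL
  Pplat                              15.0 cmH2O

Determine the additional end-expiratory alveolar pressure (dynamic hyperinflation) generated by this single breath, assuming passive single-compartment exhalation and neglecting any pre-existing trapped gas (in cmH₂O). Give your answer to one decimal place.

2.2

R = (PIP − Pplat)/V̇ = (27.0 − 15.0) / 0.6167 = 12.0/0.6167 = 19.458 cmH2O·s/L.
C = Vt/(Pplat − PEEP) = 550.0 / (15.0 − 7) = 550.0/8.0 = 68.75 mL/cmH2O.
τ = R × C = 19.458 × 0.06875 L/cmH2O = 1.338 s.
Fraction remaining = e^(−Te/τ) = e^(−1.71/1.338) = 0.2786; trapped volume = 550.0 × 0.2786 = 153.23 mL.
Additional alveolar pressure from trapping ≈ V_trapped / C = 153.23 / 68.75 = 2.229 cmH2O.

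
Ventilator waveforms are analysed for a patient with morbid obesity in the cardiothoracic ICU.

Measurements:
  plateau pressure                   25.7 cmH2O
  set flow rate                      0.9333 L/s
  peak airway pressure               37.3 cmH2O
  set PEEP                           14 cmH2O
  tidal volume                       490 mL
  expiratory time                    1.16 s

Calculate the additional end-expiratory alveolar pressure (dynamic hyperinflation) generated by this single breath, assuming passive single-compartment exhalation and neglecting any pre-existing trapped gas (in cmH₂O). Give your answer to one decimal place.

1.3

R = (PIP − Pplat)/V̇ = (37.3 − 25.7) / 0.9333 = 11.6/0.9333 = 12.429 cmH2O·s/L.
C = Vt/(Pplat − PEEP) = 490.0 / (25.7 − 14) = 490.0/11.7 = 41.88 mL/cmH2O.
τ = R × C = 12.429 × 0.04188 L/cmH2O = 0.5205 s.
Fraction remaining = e^(−Te/τ) = e^(−1.16/0.5205) = 0.1077; trapped volume = 490.0 × 0.1077 = 52.773 mL.
Additional alveolar pressure from trapping ≈ V_trapped / C = 52.773 / 41.88 = 1.26 cmH2O.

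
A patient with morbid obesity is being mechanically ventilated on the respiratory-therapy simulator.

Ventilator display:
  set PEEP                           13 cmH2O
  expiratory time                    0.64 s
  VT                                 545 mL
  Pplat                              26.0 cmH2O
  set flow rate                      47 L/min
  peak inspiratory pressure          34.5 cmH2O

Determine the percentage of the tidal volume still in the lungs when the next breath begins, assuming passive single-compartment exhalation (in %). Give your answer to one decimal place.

Flow: 47 L/min ÷ 60 = 0.7833 L/s.
R = (PIP − Pplat)/V̇ = (34.5 − 26.0) / 0.7833 = 8.5/0.7833 = 10.852 cmH2O·s/L.
C = Vt/(Pplat − PEEP) = 545.0 / (26.0 − 13) = 545.0/13.0 = 41.923 mL/cmH2O.
τ = R × C = 10.852 × 0.04192 L/cmH2O = 0.4549 s.
Fraction remaining at end-expiration = e^(−Te/τ) = e^(−0.64/0.4549) = 0.2449 → 24.49%.

24.5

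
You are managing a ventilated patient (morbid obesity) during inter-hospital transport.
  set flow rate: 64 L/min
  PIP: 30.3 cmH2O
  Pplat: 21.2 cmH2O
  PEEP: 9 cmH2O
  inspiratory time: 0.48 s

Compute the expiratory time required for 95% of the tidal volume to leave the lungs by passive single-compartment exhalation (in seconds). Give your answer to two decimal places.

Flow: 64 L/min ÷ 60 = 1.0667 L/s.
Vt = flow × Ti = 1.0667 L/s × 0.48 s × 1000 mL/L = 512.02 mL.
R = (PIP − Pplat)/V̇ = (30.3 − 21.2) / 1.0667 = 9.1/1.0667 = 8.531 cmH2O·s/L.
C = Vt/(Pplat − PEEP) = 512.02 / (21.2 − 9) = 512.02/12.2 = 41.969 mL/cmH2O.
τ = R × C = 8.531 × 0.04197 L/cmH2O = 0.358 s.
t = −τ·ln(1 − 0.95) = −0.358·ln(0.05) = 1.072 s.

1.07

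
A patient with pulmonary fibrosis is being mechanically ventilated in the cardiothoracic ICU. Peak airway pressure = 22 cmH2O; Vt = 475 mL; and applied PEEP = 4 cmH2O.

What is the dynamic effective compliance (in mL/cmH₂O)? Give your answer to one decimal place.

26.4

Dynamic compliance = Vt / (PIP − PEEP) = 475 / (22 − 4) = 475 / 18.0 = 26.389 mL/cmH2O.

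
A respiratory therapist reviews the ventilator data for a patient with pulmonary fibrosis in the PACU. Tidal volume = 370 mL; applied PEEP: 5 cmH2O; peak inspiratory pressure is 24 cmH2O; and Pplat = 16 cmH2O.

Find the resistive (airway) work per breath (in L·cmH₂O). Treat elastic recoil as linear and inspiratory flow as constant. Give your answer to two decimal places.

With constant inspiratory flow the resistive pressure is constant at PIP − Pplat = 24 − 16 = 8.0 cmH2O, so resistive work = 8.0 × 0.370 = 2.96 L·cmH2O.

2.96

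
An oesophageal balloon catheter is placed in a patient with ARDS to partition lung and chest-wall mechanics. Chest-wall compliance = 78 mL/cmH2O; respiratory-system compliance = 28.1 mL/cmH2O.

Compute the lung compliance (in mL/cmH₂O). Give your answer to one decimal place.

1/CL = 1/Crs − 1/Ccw.
1/CL = 1/28.1 − 1/78 = 0.02277.
CL = 43.917 mL/cmH2O.

43.9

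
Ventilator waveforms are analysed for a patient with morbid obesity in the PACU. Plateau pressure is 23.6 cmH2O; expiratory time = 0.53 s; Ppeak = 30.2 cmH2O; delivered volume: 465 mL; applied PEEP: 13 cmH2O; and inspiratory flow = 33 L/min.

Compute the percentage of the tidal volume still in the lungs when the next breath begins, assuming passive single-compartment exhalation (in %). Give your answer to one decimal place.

Flow: 33 L/min ÷ 60 = 0.55 L/s.
R = (PIP − Pplat)/V̇ = (30.2 − 23.6) / 0.55 = 6.6/0.55 = 12.0 cmH2O·s/L.
C = Vt/(Pplat − PEEP) = 465.0 / (23.6 − 13) = 465.0/10.6 = 43.868 mL/cmH2O.
τ = R × C = 12.0 × 0.04387 L/cmH2O = 0.5264 s.
Fraction remaining at end-expiration = e^(−Te/τ) = e^(−0.53/0.5264) = 0.3654 → 36.54%.

36.5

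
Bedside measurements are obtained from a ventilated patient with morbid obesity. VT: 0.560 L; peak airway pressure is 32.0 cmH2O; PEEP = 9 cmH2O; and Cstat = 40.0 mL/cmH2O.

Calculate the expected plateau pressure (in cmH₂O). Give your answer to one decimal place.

Pplat = PEEP + Vt / Cstat = 9 + 560 / 40.0 = 9 + 14.0 = 23.0 cmH2O.

23.0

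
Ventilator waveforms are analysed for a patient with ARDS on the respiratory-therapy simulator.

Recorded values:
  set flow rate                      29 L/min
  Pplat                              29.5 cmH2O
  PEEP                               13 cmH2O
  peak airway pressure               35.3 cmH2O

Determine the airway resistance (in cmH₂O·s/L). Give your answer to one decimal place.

Flow: 29 L/min ÷ 60 = 0.4833 L/s.
Raw = (PIP − Pplat) / flow = (35.3 − 29.5) / 0.4833 = 5.8 / 0.4833 = 12.001 cmH2O·s/L.

12.0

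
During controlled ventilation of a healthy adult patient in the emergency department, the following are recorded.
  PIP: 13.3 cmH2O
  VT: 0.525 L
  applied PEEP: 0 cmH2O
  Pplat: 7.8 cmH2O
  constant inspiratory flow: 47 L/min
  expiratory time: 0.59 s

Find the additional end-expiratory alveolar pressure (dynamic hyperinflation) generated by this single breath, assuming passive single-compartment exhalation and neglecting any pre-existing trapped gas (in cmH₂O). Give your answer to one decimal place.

Flow: 47 L/min ÷ 60 = 0.7833 L/s.
R = (PIP − Pplat)/V̇ = (13.3 − 7.8) / 0.7833 = 5.5/0.7833 = 7.022 cmH2O·s/L.
C = Vt/(Pplat − PEEP) = 525.0 / (7.8 − 0) = 525.0/7.8 = 67.308 mL/cmH2O.
τ = R × C = 7.022 × 0.06731 L/cmH2O = 0.4727 s.
Fraction remaining = e^(−Te/τ) = e^(−0.59/0.4727) = 0.287; trapped volume = 525.0 × 0.287 = 150.68 mL.
Additional alveolar pressure from trapping ≈ V_trapped / C = 150.68 / 67.308 = 2.239 cmH2O.

2.2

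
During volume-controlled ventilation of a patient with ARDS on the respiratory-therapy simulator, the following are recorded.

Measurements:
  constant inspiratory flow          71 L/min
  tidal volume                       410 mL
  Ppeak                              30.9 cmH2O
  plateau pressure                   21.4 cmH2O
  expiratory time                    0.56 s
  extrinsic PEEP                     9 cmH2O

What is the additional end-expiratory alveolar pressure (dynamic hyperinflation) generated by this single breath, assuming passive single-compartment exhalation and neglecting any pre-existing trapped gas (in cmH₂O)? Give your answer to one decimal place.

Flow: 71 L/min ÷ 60 = 1.1833 L/s.
R = (PIP − Pplat)/V̇ = (30.9 − 21.4) / 1.1833 = 9.5/1.1833 = 8.028 cmH2O·s/L.
C = Vt/(Pplat − PEEP) = 410.0 / (21.4 − 9) = 410.0/12.4 = 33.065 mL/cmH2O.
τ = R × C = 8.028 × 0.03307 L/cmH2O = 0.2655 s.
Fraction remaining = e^(−Te/τ) = e^(−0.56/0.2655) = 0.1213; trapped volume = 410.0 × 0.1213 = 49.733 mL.
Additional alveolar pressure from trapping ≈ V_trapped / C = 49.733 / 33.065 = 1.504 cmH2O.

1.5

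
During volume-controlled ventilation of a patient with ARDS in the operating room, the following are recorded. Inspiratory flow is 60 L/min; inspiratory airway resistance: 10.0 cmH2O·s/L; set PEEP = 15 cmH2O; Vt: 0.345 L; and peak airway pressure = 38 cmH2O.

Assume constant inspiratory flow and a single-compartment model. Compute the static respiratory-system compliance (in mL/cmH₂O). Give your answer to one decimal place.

Flow: 60 L/min ÷ 60 = 1 L/s.
Equation of motion (constant flow): PIP = Vt/C + R·V̇ + PEEP.
Vt/C = PIP − R·V̇ − PEEP = 38 − 10.0×1 − 15 = 38 − 10.0 − 15 = 13.0 cmH2O.
C = Vt / 13.0 = 345 / 13.0 = 26.538 mL/cmH2O.

26.5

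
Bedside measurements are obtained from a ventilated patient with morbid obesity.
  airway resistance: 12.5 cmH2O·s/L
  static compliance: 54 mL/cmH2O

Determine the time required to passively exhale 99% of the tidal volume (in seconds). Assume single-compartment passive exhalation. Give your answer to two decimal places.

τ = R × C = 12.5 × 54 mL/cmH2O = 12.5 × 0.054 L/cmH2O = 0.675 s.
Exhaled fraction f = 1 − e^(−t/τ) → t = −τ·ln(1 − f) = −0.675·ln(0.01) = 3.108 s.

3.11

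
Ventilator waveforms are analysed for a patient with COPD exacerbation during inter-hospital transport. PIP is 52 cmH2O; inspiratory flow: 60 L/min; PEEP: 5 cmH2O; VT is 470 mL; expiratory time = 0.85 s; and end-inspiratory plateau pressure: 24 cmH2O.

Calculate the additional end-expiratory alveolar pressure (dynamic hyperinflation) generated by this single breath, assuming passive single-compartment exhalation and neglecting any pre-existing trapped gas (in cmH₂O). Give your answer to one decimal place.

5.6

Flow: 60 L/min ÷ 60 = 1 L/s.
R = (PIP − Pplat)/V̇ = (52 − 24) / 1 = 28.0/1 = 28.0 cmH2O·s/L.
C = Vt/(Pplat − PEEP) = 470.0 / (24 − 5) = 470.0/19.0 = 24.737 mL/cmH2O.
τ = R × C = 28.0 × 0.02474 L/cmH2O = 0.6927 s.
Fraction remaining = e^(−Te/τ) = e^(−0.85/0.6927) = 0.2931; trapped volume = 470.0 × 0.2931 = 137.76 mL.
Additional alveolar pressure from trapping ≈ V_trapped / C = 137.76 / 24.737 = 5.569 cmH2O.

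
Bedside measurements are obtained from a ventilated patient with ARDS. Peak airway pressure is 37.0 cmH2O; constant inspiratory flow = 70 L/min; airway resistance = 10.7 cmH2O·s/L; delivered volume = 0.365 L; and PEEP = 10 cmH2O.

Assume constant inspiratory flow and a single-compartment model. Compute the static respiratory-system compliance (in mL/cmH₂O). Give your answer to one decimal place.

25.1

Flow: 70 L/min ÷ 60 = 1.1667 L/s.
Equation of motion (constant flow): PIP = Vt/C + R·V̇ + PEEP.
Vt/C = PIP − R·V̇ − PEEP = 37.0 − 10.7×1.1667 − 10 = 37.0 − 12.484 − 10 = 14.516 cmH2O.
C = Vt / 14.516 = 365 / 14.516 = 25.145 mL/cmH2O.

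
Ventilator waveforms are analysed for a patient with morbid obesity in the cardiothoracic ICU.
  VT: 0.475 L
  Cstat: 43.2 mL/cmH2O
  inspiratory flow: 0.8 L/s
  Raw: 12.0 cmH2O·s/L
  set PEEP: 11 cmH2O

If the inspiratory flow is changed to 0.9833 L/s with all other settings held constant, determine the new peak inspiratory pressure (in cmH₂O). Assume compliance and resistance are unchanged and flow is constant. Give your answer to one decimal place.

PIP = Vt/C + R·V̇ + PEEP (constant-flow equation of motion).
Only the resistive term changes: ΔPIP = R × ΔV̇ = 12.0 × (0.9833 − 0.8) = 12.0 × 0.1833 = 2.2 cmH2O.
Original PIP = 475/43.2 + 12.0×0.8 + 11 = 31.595 cmH2O; new PIP = 31.595 + (2.2) = 33.795 cmH2O.

33.8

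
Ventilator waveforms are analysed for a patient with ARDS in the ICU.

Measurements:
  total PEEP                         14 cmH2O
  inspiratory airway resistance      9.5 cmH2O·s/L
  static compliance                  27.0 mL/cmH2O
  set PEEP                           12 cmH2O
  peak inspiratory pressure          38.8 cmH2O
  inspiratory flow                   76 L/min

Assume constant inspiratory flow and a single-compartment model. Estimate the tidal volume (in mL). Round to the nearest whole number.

345

Flow: 76 L/min ÷ 60 = 1.2667 L/s.
Total PEEP = 14 cmH2O (set 12 + intrinsic 2); this is the baseline alveolar pressure.
Equation of motion (constant flow): PIP = Vt/C + R·V̇ + PEEP.
Vt/C = PIP − R·V̇ − PEEP = 38.8 − 12.034 − 14 = 12.766 cmH2O.
Vt = C × 12.766 = 27.0 × 12.766 = 344.68 mL.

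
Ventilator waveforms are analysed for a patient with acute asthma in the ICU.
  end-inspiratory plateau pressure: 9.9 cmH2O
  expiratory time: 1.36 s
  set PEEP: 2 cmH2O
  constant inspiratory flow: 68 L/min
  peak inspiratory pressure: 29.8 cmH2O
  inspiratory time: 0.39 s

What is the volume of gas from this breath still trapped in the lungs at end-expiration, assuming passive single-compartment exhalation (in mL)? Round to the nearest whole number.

Flow: 68 L/min ÷ 60 = 1.1333 L/s.
Vt = flow × Ti = 1.1333 L/s × 0.39 s × 1000 mL/L = 441.99 mL.
R = (PIP − Pplat)/V̇ = (29.8 − 9.9) / 1.1333 = 19.9/1.1333 = 17.559 cmH2O·s/L.
C = Vt/(Pplat − PEEP) = 441.99 / (9.9 − 2) = 441.99/7.9 = 55.948 mL/cmH2O.
τ = R × C = 17.559 × 0.05595 L/cmH2O = 0.9824 s.
Fraction remaining = e^(−Te/τ) = e^(−1.36/0.9824) = 0.2505.
Trapped volume = 441.99 × 0.2505 = 110.72 mL.

111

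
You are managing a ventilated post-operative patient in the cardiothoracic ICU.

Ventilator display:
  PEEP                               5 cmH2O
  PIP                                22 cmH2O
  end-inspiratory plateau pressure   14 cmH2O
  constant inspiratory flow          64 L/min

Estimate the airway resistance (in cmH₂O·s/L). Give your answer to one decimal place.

7.5

Flow: 64 L/min ÷ 60 = 1.0667 L/s.
Raw = (PIP − Pplat) / flow = (22 − 14) / 1.0667 = 8.0 / 1.0667 = 7.5 cmH2O·s/L.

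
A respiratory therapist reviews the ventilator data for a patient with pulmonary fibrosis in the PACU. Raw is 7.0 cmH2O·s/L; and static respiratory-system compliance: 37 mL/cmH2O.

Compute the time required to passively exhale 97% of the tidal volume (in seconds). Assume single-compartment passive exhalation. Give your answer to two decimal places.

0.91

τ = R × C = 7.0 × 37 mL/cmH2O = 7.0 × 0.037 L/cmH2O = 0.259 s.
Exhaled fraction f = 1 − e^(−t/τ) → t = −τ·ln(1 − f) = −0.259·ln(0.03) = 0.9082 s.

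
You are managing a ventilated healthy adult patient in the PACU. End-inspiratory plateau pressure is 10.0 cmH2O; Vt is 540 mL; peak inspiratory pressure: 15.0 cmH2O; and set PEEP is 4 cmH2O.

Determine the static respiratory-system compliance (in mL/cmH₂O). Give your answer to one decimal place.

Cstat = Vt / (Pplat − PEEP) = 540 / (10.0 − 4) = 540 / 6.0 = 90.0 mL/cmH2O.

90.0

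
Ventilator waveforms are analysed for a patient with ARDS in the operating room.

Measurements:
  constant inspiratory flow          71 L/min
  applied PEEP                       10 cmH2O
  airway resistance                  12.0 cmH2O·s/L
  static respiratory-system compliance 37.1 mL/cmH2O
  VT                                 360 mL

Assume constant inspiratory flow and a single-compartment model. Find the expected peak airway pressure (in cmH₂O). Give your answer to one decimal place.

Flow: 71 L/min ÷ 60 = 1.1833 L/s.
Equation of motion (constant flow): PIP = Vt/C + R·V̇ + PEEP.
PIP = 360/37.1 + 12.0×1.1833 + 10 = 9.704 + 14.2 + 10 = 33.904 cmH2O.

33.9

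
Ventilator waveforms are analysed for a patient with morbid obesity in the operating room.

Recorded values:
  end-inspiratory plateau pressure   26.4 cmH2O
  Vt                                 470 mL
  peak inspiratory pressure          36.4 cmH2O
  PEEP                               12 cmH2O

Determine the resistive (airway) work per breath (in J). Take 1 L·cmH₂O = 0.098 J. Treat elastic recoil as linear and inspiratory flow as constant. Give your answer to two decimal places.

With constant inspiratory flow the resistive pressure is constant at PIP − Pplat = 36.4 − 26.4 = 10.0 cmH2O, so resistive work = 10.0 × 0.470 = 4.7 L·cmH2O.
× 0.098 J/(L·cmH2O) → 0.4606 J.

0.46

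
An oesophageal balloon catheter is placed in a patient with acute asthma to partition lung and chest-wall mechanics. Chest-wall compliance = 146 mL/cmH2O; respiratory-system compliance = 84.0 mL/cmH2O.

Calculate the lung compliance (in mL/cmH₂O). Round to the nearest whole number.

198

1/CL = 1/Crs − 1/Ccw.
1/CL = 1/84.0 − 1/146 = 0.005055.
CL = 197.82 mL/cmH2O.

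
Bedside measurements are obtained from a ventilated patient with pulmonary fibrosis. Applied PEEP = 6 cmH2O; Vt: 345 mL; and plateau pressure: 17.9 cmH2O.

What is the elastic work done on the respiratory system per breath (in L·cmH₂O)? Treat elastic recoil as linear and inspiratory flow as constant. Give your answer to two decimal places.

Elastic work ≈ ½ × (Pplat − PEEP) × Vt = 0.5 × (17.9 − 6) × 0.345 L = 0.5 × 11.9 × 0.345 = 2.053 L·cmH2O.

2.05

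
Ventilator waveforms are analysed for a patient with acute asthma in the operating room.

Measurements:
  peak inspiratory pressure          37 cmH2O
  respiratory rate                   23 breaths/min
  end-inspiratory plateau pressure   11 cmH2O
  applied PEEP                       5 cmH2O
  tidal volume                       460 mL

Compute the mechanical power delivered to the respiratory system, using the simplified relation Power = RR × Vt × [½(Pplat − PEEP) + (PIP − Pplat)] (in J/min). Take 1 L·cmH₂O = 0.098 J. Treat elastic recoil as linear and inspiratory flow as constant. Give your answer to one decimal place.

30.1

Per-breath work = Vt × [½(Pplat−PEEP) + (PIP−Pplat)] = 0.460 × [0.5×6.0 + 26.0] = 0.460 × 29.0 = 13.34 L·cmH2O.
Power = 23 × 13.34 = 306.82 L·cmH2O/min.
× 0.098 J/(L·cmH2O) → 30.068 J/min.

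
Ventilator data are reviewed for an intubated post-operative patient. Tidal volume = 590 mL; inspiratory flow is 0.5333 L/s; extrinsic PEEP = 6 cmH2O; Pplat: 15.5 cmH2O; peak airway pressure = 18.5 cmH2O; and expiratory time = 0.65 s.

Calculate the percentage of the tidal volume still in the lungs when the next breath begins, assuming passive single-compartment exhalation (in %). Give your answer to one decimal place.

15.6

R = (PIP − Pplat)/V̇ = (18.5 − 15.5) / 0.5333 = 3.0/0.5333 = 5.625 cmH2O·s/L.
C = Vt/(Pplat − PEEP) = 590.0 / (15.5 − 6) = 590.0/9.5 = 62.105 mL/cmH2O.
τ = R × C = 5.625 × 0.06211 L/cmH2O = 0.3494 s.
Fraction remaining at end-expiration = e^(−Te/τ) = e^(−0.65/0.3494) = 0.1556 → 15.56%.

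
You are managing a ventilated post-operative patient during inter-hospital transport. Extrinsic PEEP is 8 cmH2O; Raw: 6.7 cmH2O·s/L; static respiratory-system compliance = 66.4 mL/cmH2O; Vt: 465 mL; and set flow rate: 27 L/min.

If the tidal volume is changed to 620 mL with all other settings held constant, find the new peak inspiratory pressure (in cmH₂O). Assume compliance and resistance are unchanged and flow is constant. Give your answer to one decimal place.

Flow: 27 L/min ÷ 60 = 0.45 L/s.
PIP = Vt/C + R·V̇ + PEEP (constant-flow equation of motion).
Only the elastic term changes: ΔPIP = ΔVt / C = (620 − 465) / 66.4 = 2.334 cmH2O.
Original PIP = 465/66.4 + 6.7×0.45 + 8 = 18.018 cmH2O; new PIP = 18.018 + (2.334) = 20.352 cmH2O.

20.4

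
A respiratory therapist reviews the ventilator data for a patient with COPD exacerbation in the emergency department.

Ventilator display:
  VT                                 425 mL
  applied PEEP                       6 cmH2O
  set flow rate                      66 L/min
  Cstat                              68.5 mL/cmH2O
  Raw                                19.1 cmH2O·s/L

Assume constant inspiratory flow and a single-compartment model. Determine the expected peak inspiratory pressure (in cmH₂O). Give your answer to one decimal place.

33.2

Flow: 66 L/min ÷ 60 = 1.1 L/s.
Equation of motion (constant flow): PIP = Vt/C + R·V̇ + PEEP.
PIP = 425/68.5 + 19.1×1.1 + 6 = 6.204 + 21.01 + 6 = 33.214 cmH2O.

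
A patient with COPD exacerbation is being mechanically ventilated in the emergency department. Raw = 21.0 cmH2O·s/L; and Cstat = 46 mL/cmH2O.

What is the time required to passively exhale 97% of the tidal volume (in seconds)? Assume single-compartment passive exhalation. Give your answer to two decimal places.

3.39

τ = R × C = 21.0 × 46 mL/cmH2O = 21.0 × 0.046 L/cmH2O = 0.966 s.
Exhaled fraction f = 1 − e^(−t/τ) → t = −τ·ln(1 − f) = −0.966·ln(0.03) = 3.387 s.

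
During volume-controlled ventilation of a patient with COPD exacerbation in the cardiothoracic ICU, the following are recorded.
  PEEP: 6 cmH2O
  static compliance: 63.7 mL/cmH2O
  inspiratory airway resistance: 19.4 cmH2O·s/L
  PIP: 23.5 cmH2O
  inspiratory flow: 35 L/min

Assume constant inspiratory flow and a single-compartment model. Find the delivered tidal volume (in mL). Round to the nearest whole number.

394

Flow: 35 L/min ÷ 60 = 0.5833 L/s.
Equation of motion (constant flow): PIP = Vt/C + R·V̇ + PEEP.
Vt/C = PIP − R·V̇ − PEEP = 23.5 − 11.316 − 6 = 6.184 cmH2O.
Vt = C × 6.184 = 63.7 × 6.184 = 393.92 mL.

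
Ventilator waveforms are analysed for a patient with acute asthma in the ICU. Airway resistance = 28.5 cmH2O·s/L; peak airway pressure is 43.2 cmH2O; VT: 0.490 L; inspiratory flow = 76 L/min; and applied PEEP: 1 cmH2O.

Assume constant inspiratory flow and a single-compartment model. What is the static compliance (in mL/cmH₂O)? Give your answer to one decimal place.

Flow: 76 L/min ÷ 60 = 1.2667 L/s.
Equation of motion (constant flow): PIP = Vt/C + R·V̇ + PEEP.
Vt/C = PIP − R·V̇ − PEEP = 43.2 − 28.5×1.2667 − 1 = 43.2 − 36.101 − 1 = 6.099 cmH2O.
C = Vt / 6.099 = 490 / 6.099 = 80.341 mL/cmH2O.

80.3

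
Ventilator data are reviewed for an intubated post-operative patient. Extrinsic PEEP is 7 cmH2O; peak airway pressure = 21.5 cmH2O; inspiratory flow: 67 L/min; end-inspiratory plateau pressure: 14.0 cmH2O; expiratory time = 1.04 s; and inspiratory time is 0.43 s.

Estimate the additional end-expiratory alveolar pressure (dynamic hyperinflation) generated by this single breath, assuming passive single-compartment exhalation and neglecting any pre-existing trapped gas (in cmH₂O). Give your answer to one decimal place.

0.7

Flow: 67 L/min ÷ 60 = 1.1167 L/s.
Vt = flow × Ti = 1.1167 L/s × 0.43 s × 1000 mL/L = 480.18 mL.
R = (PIP − Pplat)/V̇ = (21.5 − 14.0) / 1.1167 = 7.5/1.1167 = 6.716 cmH2O·s/L.
C = Vt/(Pplat − PEEP) = 480.18 / (14.0 − 7) = 480.18/7.0 = 68.597 mL/cmH2O.
τ = R × C = 6.716 × 0.0686 L/cmH2O = 0.4607 s.
Fraction remaining = e^(−Te/τ) = e^(−1.04/0.4607) = 0.1046; trapped volume = 480.18 × 0.1046 = 50.227 mL.
Additional alveolar pressure from trapping ≈ V_trapped / C = 50.227 / 68.597 = 0.7322 cmH2O.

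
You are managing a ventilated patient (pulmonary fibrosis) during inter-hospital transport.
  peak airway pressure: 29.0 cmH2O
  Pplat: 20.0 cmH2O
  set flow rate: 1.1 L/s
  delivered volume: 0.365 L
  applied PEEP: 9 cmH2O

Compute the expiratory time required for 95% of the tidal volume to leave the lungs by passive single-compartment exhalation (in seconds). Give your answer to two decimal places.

R = (PIP − Pplat)/V̇ = (29.0 − 20.0) / 1.1 = 9.0/1.1 = 8.182 cmH2O·s/L.
C = Vt/(Pplat − PEEP) = 365.0 / (20.0 − 9) = 365.0/11.0 = 33.182 mL/cmH2O.
τ = R × C = 8.182 × 0.03318 L/cmH2O = 0.2715 s.
t = −τ·ln(1 − 0.95) = −0.2715·ln(0.05) = 0.8133 s.

0.81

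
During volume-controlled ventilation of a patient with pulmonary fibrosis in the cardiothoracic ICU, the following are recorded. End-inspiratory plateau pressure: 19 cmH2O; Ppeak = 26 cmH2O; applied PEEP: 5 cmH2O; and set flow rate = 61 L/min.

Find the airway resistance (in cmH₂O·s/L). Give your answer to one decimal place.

Flow: 61 L/min ÷ 60 = 1.0167 L/s.
Raw = (PIP − Pplat) / flow = (26 − 19) / 1.0167 = 7.0 / 1.0167 = 6.885 cmH2O·s/L.

6.9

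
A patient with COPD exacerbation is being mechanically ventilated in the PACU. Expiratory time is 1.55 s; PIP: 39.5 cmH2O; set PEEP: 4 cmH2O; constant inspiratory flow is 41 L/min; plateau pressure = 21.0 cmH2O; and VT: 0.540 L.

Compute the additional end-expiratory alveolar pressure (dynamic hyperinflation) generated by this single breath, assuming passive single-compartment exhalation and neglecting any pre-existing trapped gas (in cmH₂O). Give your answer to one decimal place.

2.8

Flow: 41 L/min ÷ 60 = 0.6833 L/s.
R = (PIP − Pplat)/V̇ = (39.5 − 21.0) / 0.6833 = 18.5/0.6833 = 27.074 cmH2O·s/L.
C = Vt/(Pplat − PEEP) = 540.0 / (21.0 − 4) = 540.0/17.0 = 31.765 mL/cmH2O.
τ = R × C = 27.074 × 0.03177 L/cmH2O = 0.8601 s.
Fraction remaining = e^(−Te/τ) = e^(−1.55/0.8601) = 0.1649; trapped volume = 540.0 × 0.1649 = 89.046 mL.
Additional alveolar pressure from trapping ≈ V_trapped / C = 89.046 / 31.765 = 2.803 cmH2O.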